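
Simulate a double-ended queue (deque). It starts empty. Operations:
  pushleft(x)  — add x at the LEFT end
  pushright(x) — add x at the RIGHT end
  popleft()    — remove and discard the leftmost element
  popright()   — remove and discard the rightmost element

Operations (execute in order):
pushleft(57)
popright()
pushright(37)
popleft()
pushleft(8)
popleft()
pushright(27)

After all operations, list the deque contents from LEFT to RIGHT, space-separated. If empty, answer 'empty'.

pushleft(57): [57]
popright(): []
pushright(37): [37]
popleft(): []
pushleft(8): [8]
popleft(): []
pushright(27): [27]

Answer: 27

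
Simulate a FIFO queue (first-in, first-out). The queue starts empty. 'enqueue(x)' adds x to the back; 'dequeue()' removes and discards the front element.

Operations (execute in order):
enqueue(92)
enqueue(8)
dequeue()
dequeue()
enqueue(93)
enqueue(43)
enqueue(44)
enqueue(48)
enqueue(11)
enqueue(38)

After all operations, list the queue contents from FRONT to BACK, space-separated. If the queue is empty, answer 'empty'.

Answer: 93 43 44 48 11 38

Derivation:
enqueue(92): [92]
enqueue(8): [92, 8]
dequeue(): [8]
dequeue(): []
enqueue(93): [93]
enqueue(43): [93, 43]
enqueue(44): [93, 43, 44]
enqueue(48): [93, 43, 44, 48]
enqueue(11): [93, 43, 44, 48, 11]
enqueue(38): [93, 43, 44, 48, 11, 38]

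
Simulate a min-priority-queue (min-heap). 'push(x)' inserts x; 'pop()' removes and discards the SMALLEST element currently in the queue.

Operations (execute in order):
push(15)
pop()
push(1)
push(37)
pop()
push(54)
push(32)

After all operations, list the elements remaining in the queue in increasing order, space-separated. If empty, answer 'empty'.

Answer: 32 37 54

Derivation:
push(15): heap contents = [15]
pop() → 15: heap contents = []
push(1): heap contents = [1]
push(37): heap contents = [1, 37]
pop() → 1: heap contents = [37]
push(54): heap contents = [37, 54]
push(32): heap contents = [32, 37, 54]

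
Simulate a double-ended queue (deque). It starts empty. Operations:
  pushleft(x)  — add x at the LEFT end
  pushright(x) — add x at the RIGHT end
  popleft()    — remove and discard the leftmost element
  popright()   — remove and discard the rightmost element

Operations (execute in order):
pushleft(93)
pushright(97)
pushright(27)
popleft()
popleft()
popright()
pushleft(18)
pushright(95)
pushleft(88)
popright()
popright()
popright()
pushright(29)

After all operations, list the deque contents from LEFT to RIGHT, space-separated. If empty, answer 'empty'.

Answer: 29

Derivation:
pushleft(93): [93]
pushright(97): [93, 97]
pushright(27): [93, 97, 27]
popleft(): [97, 27]
popleft(): [27]
popright(): []
pushleft(18): [18]
pushright(95): [18, 95]
pushleft(88): [88, 18, 95]
popright(): [88, 18]
popright(): [88]
popright(): []
pushright(29): [29]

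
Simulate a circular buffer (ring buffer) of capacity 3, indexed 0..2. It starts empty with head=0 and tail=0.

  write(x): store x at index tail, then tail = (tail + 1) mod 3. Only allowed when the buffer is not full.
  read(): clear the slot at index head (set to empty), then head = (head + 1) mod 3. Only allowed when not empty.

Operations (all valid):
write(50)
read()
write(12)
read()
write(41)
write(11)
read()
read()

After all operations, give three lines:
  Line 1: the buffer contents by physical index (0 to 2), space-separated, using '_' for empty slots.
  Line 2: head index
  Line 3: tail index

write(50): buf=[50 _ _], head=0, tail=1, size=1
read(): buf=[_ _ _], head=1, tail=1, size=0
write(12): buf=[_ 12 _], head=1, tail=2, size=1
read(): buf=[_ _ _], head=2, tail=2, size=0
write(41): buf=[_ _ 41], head=2, tail=0, size=1
write(11): buf=[11 _ 41], head=2, tail=1, size=2
read(): buf=[11 _ _], head=0, tail=1, size=1
read(): buf=[_ _ _], head=1, tail=1, size=0

Answer: _ _ _
1
1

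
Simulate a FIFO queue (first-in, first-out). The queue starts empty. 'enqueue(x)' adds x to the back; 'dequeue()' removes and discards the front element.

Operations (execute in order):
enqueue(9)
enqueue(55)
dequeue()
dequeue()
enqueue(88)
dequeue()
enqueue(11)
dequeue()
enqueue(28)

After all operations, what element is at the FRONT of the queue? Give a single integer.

enqueue(9): queue = [9]
enqueue(55): queue = [9, 55]
dequeue(): queue = [55]
dequeue(): queue = []
enqueue(88): queue = [88]
dequeue(): queue = []
enqueue(11): queue = [11]
dequeue(): queue = []
enqueue(28): queue = [28]

Answer: 28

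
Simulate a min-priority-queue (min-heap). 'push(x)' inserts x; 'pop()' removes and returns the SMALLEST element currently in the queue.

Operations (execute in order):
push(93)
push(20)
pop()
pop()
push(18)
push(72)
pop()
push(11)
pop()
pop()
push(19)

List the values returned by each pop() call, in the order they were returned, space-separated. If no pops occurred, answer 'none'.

push(93): heap contents = [93]
push(20): heap contents = [20, 93]
pop() → 20: heap contents = [93]
pop() → 93: heap contents = []
push(18): heap contents = [18]
push(72): heap contents = [18, 72]
pop() → 18: heap contents = [72]
push(11): heap contents = [11, 72]
pop() → 11: heap contents = [72]
pop() → 72: heap contents = []
push(19): heap contents = [19]

Answer: 20 93 18 11 72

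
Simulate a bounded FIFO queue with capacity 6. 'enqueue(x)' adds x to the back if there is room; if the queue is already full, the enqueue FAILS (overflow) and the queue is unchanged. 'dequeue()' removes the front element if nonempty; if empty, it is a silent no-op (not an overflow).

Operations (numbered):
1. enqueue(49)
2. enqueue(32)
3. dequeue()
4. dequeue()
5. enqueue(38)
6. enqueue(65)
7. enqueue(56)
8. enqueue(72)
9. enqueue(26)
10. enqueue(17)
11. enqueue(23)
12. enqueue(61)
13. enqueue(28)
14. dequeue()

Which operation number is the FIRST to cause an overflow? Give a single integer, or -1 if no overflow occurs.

Answer: 11

Derivation:
1. enqueue(49): size=1
2. enqueue(32): size=2
3. dequeue(): size=1
4. dequeue(): size=0
5. enqueue(38): size=1
6. enqueue(65): size=2
7. enqueue(56): size=3
8. enqueue(72): size=4
9. enqueue(26): size=5
10. enqueue(17): size=6
11. enqueue(23): size=6=cap → OVERFLOW (fail)
12. enqueue(61): size=6=cap → OVERFLOW (fail)
13. enqueue(28): size=6=cap → OVERFLOW (fail)
14. dequeue(): size=5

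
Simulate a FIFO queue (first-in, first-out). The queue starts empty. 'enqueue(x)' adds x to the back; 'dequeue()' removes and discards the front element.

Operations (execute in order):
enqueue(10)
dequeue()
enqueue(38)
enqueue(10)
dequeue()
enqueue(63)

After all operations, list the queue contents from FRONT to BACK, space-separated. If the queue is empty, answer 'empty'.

Answer: 10 63

Derivation:
enqueue(10): [10]
dequeue(): []
enqueue(38): [38]
enqueue(10): [38, 10]
dequeue(): [10]
enqueue(63): [10, 63]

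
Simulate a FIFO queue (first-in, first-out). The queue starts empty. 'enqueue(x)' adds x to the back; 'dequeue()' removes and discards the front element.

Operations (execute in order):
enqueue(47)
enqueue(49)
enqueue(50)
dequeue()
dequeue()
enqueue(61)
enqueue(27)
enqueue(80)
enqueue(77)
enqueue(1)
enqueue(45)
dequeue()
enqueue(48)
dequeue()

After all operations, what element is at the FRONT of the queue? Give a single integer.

Answer: 27

Derivation:
enqueue(47): queue = [47]
enqueue(49): queue = [47, 49]
enqueue(50): queue = [47, 49, 50]
dequeue(): queue = [49, 50]
dequeue(): queue = [50]
enqueue(61): queue = [50, 61]
enqueue(27): queue = [50, 61, 27]
enqueue(80): queue = [50, 61, 27, 80]
enqueue(77): queue = [50, 61, 27, 80, 77]
enqueue(1): queue = [50, 61, 27, 80, 77, 1]
enqueue(45): queue = [50, 61, 27, 80, 77, 1, 45]
dequeue(): queue = [61, 27, 80, 77, 1, 45]
enqueue(48): queue = [61, 27, 80, 77, 1, 45, 48]
dequeue(): queue = [27, 80, 77, 1, 45, 48]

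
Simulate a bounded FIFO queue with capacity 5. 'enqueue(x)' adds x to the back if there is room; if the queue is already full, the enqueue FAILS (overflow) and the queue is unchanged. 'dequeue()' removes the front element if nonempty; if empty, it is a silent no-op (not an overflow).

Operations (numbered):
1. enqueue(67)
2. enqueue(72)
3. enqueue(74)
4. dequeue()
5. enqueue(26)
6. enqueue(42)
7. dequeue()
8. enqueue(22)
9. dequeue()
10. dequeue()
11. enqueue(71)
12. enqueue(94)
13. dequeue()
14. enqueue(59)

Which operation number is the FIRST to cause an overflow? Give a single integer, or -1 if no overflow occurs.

1. enqueue(67): size=1
2. enqueue(72): size=2
3. enqueue(74): size=3
4. dequeue(): size=2
5. enqueue(26): size=3
6. enqueue(42): size=4
7. dequeue(): size=3
8. enqueue(22): size=4
9. dequeue(): size=3
10. dequeue(): size=2
11. enqueue(71): size=3
12. enqueue(94): size=4
13. dequeue(): size=3
14. enqueue(59): size=4

Answer: -1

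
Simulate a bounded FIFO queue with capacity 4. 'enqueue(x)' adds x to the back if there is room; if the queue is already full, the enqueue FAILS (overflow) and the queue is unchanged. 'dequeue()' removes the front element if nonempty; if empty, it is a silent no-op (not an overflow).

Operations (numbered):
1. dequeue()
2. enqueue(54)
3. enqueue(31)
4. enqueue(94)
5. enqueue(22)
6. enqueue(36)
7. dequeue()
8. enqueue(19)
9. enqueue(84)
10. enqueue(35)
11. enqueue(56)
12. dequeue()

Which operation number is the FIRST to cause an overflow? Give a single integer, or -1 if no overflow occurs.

1. dequeue(): empty, no-op, size=0
2. enqueue(54): size=1
3. enqueue(31): size=2
4. enqueue(94): size=3
5. enqueue(22): size=4
6. enqueue(36): size=4=cap → OVERFLOW (fail)
7. dequeue(): size=3
8. enqueue(19): size=4
9. enqueue(84): size=4=cap → OVERFLOW (fail)
10. enqueue(35): size=4=cap → OVERFLOW (fail)
11. enqueue(56): size=4=cap → OVERFLOW (fail)
12. dequeue(): size=3

Answer: 6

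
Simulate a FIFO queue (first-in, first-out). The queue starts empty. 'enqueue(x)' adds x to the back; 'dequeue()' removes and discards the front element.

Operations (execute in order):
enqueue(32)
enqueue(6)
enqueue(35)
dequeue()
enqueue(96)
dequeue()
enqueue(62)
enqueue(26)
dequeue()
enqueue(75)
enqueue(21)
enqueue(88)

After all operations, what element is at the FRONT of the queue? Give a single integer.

Answer: 96

Derivation:
enqueue(32): queue = [32]
enqueue(6): queue = [32, 6]
enqueue(35): queue = [32, 6, 35]
dequeue(): queue = [6, 35]
enqueue(96): queue = [6, 35, 96]
dequeue(): queue = [35, 96]
enqueue(62): queue = [35, 96, 62]
enqueue(26): queue = [35, 96, 62, 26]
dequeue(): queue = [96, 62, 26]
enqueue(75): queue = [96, 62, 26, 75]
enqueue(21): queue = [96, 62, 26, 75, 21]
enqueue(88): queue = [96, 62, 26, 75, 21, 88]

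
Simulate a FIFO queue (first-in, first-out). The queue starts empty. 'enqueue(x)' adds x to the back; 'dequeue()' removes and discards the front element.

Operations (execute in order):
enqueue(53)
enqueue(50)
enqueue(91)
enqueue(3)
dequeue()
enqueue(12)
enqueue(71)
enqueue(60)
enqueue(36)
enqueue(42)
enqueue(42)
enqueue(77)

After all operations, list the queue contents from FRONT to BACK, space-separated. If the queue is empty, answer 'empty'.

Answer: 50 91 3 12 71 60 36 42 42 77

Derivation:
enqueue(53): [53]
enqueue(50): [53, 50]
enqueue(91): [53, 50, 91]
enqueue(3): [53, 50, 91, 3]
dequeue(): [50, 91, 3]
enqueue(12): [50, 91, 3, 12]
enqueue(71): [50, 91, 3, 12, 71]
enqueue(60): [50, 91, 3, 12, 71, 60]
enqueue(36): [50, 91, 3, 12, 71, 60, 36]
enqueue(42): [50, 91, 3, 12, 71, 60, 36, 42]
enqueue(42): [50, 91, 3, 12, 71, 60, 36, 42, 42]
enqueue(77): [50, 91, 3, 12, 71, 60, 36, 42, 42, 77]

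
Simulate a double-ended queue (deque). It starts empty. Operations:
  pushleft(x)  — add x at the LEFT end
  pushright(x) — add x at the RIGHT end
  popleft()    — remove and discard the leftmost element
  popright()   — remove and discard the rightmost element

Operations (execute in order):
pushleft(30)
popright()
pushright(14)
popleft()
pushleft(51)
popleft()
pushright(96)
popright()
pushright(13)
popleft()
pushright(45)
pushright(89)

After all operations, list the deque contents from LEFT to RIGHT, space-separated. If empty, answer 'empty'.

Answer: 45 89

Derivation:
pushleft(30): [30]
popright(): []
pushright(14): [14]
popleft(): []
pushleft(51): [51]
popleft(): []
pushright(96): [96]
popright(): []
pushright(13): [13]
popleft(): []
pushright(45): [45]
pushright(89): [45, 89]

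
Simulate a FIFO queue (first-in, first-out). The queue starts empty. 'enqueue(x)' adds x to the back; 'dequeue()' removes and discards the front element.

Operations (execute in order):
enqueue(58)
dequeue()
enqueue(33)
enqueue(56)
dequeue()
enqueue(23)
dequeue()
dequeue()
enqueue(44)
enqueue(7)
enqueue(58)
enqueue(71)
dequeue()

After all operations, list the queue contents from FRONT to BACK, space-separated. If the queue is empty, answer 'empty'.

enqueue(58): [58]
dequeue(): []
enqueue(33): [33]
enqueue(56): [33, 56]
dequeue(): [56]
enqueue(23): [56, 23]
dequeue(): [23]
dequeue(): []
enqueue(44): [44]
enqueue(7): [44, 7]
enqueue(58): [44, 7, 58]
enqueue(71): [44, 7, 58, 71]
dequeue(): [7, 58, 71]

Answer: 7 58 71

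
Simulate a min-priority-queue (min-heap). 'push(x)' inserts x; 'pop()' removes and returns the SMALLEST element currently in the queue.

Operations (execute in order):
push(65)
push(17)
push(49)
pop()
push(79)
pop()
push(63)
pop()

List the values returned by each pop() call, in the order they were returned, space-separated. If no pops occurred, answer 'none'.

push(65): heap contents = [65]
push(17): heap contents = [17, 65]
push(49): heap contents = [17, 49, 65]
pop() → 17: heap contents = [49, 65]
push(79): heap contents = [49, 65, 79]
pop() → 49: heap contents = [65, 79]
push(63): heap contents = [63, 65, 79]
pop() → 63: heap contents = [65, 79]

Answer: 17 49 63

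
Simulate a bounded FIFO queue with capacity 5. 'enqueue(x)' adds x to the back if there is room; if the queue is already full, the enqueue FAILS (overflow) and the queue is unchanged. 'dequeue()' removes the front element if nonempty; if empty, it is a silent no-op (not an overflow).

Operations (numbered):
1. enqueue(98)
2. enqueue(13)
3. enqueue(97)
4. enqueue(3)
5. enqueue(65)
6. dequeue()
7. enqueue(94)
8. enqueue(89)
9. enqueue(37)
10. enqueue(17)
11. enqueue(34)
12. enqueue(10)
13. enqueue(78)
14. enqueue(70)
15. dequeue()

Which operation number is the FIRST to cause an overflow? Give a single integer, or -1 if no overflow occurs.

Answer: 8

Derivation:
1. enqueue(98): size=1
2. enqueue(13): size=2
3. enqueue(97): size=3
4. enqueue(3): size=4
5. enqueue(65): size=5
6. dequeue(): size=4
7. enqueue(94): size=5
8. enqueue(89): size=5=cap → OVERFLOW (fail)
9. enqueue(37): size=5=cap → OVERFLOW (fail)
10. enqueue(17): size=5=cap → OVERFLOW (fail)
11. enqueue(34): size=5=cap → OVERFLOW (fail)
12. enqueue(10): size=5=cap → OVERFLOW (fail)
13. enqueue(78): size=5=cap → OVERFLOW (fail)
14. enqueue(70): size=5=cap → OVERFLOW (fail)
15. dequeue(): size=4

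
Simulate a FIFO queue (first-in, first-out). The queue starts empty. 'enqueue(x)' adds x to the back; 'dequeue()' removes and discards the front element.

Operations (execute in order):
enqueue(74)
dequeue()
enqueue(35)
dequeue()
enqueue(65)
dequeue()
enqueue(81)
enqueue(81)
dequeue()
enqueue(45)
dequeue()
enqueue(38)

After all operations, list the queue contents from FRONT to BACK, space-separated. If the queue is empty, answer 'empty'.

enqueue(74): [74]
dequeue(): []
enqueue(35): [35]
dequeue(): []
enqueue(65): [65]
dequeue(): []
enqueue(81): [81]
enqueue(81): [81, 81]
dequeue(): [81]
enqueue(45): [81, 45]
dequeue(): [45]
enqueue(38): [45, 38]

Answer: 45 38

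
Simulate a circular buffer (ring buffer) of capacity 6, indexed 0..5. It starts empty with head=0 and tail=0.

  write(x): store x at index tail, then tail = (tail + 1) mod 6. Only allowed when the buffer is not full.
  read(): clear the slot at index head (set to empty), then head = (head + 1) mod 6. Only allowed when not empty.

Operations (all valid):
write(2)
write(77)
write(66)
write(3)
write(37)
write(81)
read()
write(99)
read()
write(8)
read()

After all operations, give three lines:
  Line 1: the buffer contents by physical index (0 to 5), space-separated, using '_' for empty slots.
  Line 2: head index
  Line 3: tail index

Answer: 99 8 _ 3 37 81
3
2

Derivation:
write(2): buf=[2 _ _ _ _ _], head=0, tail=1, size=1
write(77): buf=[2 77 _ _ _ _], head=0, tail=2, size=2
write(66): buf=[2 77 66 _ _ _], head=0, tail=3, size=3
write(3): buf=[2 77 66 3 _ _], head=0, tail=4, size=4
write(37): buf=[2 77 66 3 37 _], head=0, tail=5, size=5
write(81): buf=[2 77 66 3 37 81], head=0, tail=0, size=6
read(): buf=[_ 77 66 3 37 81], head=1, tail=0, size=5
write(99): buf=[99 77 66 3 37 81], head=1, tail=1, size=6
read(): buf=[99 _ 66 3 37 81], head=2, tail=1, size=5
write(8): buf=[99 8 66 3 37 81], head=2, tail=2, size=6
read(): buf=[99 8 _ 3 37 81], head=3, tail=2, size=5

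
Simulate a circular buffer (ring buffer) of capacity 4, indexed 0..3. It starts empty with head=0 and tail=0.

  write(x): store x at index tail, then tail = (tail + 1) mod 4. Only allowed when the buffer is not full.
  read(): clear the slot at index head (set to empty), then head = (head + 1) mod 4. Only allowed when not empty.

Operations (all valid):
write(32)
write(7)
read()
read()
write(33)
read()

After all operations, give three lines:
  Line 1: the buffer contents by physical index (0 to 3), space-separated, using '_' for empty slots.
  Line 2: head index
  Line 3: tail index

write(32): buf=[32 _ _ _], head=0, tail=1, size=1
write(7): buf=[32 7 _ _], head=0, tail=2, size=2
read(): buf=[_ 7 _ _], head=1, tail=2, size=1
read(): buf=[_ _ _ _], head=2, tail=2, size=0
write(33): buf=[_ _ 33 _], head=2, tail=3, size=1
read(): buf=[_ _ _ _], head=3, tail=3, size=0

Answer: _ _ _ _
3
3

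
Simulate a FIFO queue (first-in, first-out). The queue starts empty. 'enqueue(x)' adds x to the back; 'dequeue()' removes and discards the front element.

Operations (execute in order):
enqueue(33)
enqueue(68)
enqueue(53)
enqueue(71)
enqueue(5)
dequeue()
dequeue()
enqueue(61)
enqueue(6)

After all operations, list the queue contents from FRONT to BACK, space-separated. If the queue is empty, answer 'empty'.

enqueue(33): [33]
enqueue(68): [33, 68]
enqueue(53): [33, 68, 53]
enqueue(71): [33, 68, 53, 71]
enqueue(5): [33, 68, 53, 71, 5]
dequeue(): [68, 53, 71, 5]
dequeue(): [53, 71, 5]
enqueue(61): [53, 71, 5, 61]
enqueue(6): [53, 71, 5, 61, 6]

Answer: 53 71 5 61 6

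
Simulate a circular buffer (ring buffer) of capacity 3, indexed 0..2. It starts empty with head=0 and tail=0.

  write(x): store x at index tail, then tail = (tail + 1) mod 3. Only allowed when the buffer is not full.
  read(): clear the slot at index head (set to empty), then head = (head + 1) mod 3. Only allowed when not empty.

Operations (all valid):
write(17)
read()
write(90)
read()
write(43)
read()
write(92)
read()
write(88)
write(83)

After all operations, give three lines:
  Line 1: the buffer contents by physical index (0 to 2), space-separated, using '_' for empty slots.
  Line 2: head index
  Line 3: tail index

write(17): buf=[17 _ _], head=0, tail=1, size=1
read(): buf=[_ _ _], head=1, tail=1, size=0
write(90): buf=[_ 90 _], head=1, tail=2, size=1
read(): buf=[_ _ _], head=2, tail=2, size=0
write(43): buf=[_ _ 43], head=2, tail=0, size=1
read(): buf=[_ _ _], head=0, tail=0, size=0
write(92): buf=[92 _ _], head=0, tail=1, size=1
read(): buf=[_ _ _], head=1, tail=1, size=0
write(88): buf=[_ 88 _], head=1, tail=2, size=1
write(83): buf=[_ 88 83], head=1, tail=0, size=2

Answer: _ 88 83
1
0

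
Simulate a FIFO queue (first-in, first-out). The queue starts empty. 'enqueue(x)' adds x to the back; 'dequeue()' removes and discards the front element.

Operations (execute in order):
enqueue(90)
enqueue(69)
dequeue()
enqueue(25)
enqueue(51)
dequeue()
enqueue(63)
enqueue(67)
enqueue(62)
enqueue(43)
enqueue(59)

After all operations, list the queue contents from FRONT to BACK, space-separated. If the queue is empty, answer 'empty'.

Answer: 25 51 63 67 62 43 59

Derivation:
enqueue(90): [90]
enqueue(69): [90, 69]
dequeue(): [69]
enqueue(25): [69, 25]
enqueue(51): [69, 25, 51]
dequeue(): [25, 51]
enqueue(63): [25, 51, 63]
enqueue(67): [25, 51, 63, 67]
enqueue(62): [25, 51, 63, 67, 62]
enqueue(43): [25, 51, 63, 67, 62, 43]
enqueue(59): [25, 51, 63, 67, 62, 43, 59]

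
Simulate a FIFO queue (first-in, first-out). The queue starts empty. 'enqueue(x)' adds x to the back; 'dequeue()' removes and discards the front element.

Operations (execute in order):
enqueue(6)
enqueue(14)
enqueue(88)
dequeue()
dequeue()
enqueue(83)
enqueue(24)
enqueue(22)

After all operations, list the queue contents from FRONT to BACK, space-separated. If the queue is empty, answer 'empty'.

enqueue(6): [6]
enqueue(14): [6, 14]
enqueue(88): [6, 14, 88]
dequeue(): [14, 88]
dequeue(): [88]
enqueue(83): [88, 83]
enqueue(24): [88, 83, 24]
enqueue(22): [88, 83, 24, 22]

Answer: 88 83 24 22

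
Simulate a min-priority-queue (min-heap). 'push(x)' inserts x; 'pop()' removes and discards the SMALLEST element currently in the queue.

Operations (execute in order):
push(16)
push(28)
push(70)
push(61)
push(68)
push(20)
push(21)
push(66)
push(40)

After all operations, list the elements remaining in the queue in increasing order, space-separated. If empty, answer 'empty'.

Answer: 16 20 21 28 40 61 66 68 70

Derivation:
push(16): heap contents = [16]
push(28): heap contents = [16, 28]
push(70): heap contents = [16, 28, 70]
push(61): heap contents = [16, 28, 61, 70]
push(68): heap contents = [16, 28, 61, 68, 70]
push(20): heap contents = [16, 20, 28, 61, 68, 70]
push(21): heap contents = [16, 20, 21, 28, 61, 68, 70]
push(66): heap contents = [16, 20, 21, 28, 61, 66, 68, 70]
push(40): heap contents = [16, 20, 21, 28, 40, 61, 66, 68, 70]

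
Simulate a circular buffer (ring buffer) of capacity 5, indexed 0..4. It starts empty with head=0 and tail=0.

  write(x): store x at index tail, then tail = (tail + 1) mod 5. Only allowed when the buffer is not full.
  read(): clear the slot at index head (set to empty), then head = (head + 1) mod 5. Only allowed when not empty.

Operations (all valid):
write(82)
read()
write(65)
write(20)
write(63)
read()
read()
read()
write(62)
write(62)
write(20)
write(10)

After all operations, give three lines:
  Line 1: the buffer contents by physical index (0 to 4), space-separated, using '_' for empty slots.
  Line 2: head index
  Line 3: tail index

Answer: 62 20 10 _ 62
4
3

Derivation:
write(82): buf=[82 _ _ _ _], head=0, tail=1, size=1
read(): buf=[_ _ _ _ _], head=1, tail=1, size=0
write(65): buf=[_ 65 _ _ _], head=1, tail=2, size=1
write(20): buf=[_ 65 20 _ _], head=1, tail=3, size=2
write(63): buf=[_ 65 20 63 _], head=1, tail=4, size=3
read(): buf=[_ _ 20 63 _], head=2, tail=4, size=2
read(): buf=[_ _ _ 63 _], head=3, tail=4, size=1
read(): buf=[_ _ _ _ _], head=4, tail=4, size=0
write(62): buf=[_ _ _ _ 62], head=4, tail=0, size=1
write(62): buf=[62 _ _ _ 62], head=4, tail=1, size=2
write(20): buf=[62 20 _ _ 62], head=4, tail=2, size=3
write(10): buf=[62 20 10 _ 62], head=4, tail=3, size=4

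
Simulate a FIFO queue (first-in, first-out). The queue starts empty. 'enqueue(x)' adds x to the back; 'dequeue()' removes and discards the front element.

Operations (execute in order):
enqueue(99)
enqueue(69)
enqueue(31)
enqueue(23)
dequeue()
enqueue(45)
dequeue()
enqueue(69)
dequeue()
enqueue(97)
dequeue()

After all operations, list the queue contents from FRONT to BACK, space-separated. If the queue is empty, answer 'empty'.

Answer: 45 69 97

Derivation:
enqueue(99): [99]
enqueue(69): [99, 69]
enqueue(31): [99, 69, 31]
enqueue(23): [99, 69, 31, 23]
dequeue(): [69, 31, 23]
enqueue(45): [69, 31, 23, 45]
dequeue(): [31, 23, 45]
enqueue(69): [31, 23, 45, 69]
dequeue(): [23, 45, 69]
enqueue(97): [23, 45, 69, 97]
dequeue(): [45, 69, 97]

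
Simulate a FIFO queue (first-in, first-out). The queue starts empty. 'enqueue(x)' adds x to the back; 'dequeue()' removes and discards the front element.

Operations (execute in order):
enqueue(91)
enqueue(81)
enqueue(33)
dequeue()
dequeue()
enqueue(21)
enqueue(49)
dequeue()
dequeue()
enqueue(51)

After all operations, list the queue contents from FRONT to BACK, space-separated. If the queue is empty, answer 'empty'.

Answer: 49 51

Derivation:
enqueue(91): [91]
enqueue(81): [91, 81]
enqueue(33): [91, 81, 33]
dequeue(): [81, 33]
dequeue(): [33]
enqueue(21): [33, 21]
enqueue(49): [33, 21, 49]
dequeue(): [21, 49]
dequeue(): [49]
enqueue(51): [49, 51]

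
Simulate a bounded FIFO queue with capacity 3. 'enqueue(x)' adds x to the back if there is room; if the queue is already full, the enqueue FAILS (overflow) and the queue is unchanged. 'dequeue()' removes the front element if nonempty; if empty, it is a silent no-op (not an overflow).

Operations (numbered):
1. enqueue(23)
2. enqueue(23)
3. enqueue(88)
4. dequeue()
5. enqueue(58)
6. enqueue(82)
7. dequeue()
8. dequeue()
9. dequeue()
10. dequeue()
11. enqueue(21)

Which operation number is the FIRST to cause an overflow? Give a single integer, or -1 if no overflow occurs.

1. enqueue(23): size=1
2. enqueue(23): size=2
3. enqueue(88): size=3
4. dequeue(): size=2
5. enqueue(58): size=3
6. enqueue(82): size=3=cap → OVERFLOW (fail)
7. dequeue(): size=2
8. dequeue(): size=1
9. dequeue(): size=0
10. dequeue(): empty, no-op, size=0
11. enqueue(21): size=1

Answer: 6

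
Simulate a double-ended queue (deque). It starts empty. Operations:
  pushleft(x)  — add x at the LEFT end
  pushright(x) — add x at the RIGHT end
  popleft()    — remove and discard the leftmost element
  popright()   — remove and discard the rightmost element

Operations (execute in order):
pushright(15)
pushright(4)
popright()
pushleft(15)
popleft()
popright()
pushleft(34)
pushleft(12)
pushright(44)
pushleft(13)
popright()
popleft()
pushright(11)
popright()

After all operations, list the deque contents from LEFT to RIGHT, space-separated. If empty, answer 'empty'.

pushright(15): [15]
pushright(4): [15, 4]
popright(): [15]
pushleft(15): [15, 15]
popleft(): [15]
popright(): []
pushleft(34): [34]
pushleft(12): [12, 34]
pushright(44): [12, 34, 44]
pushleft(13): [13, 12, 34, 44]
popright(): [13, 12, 34]
popleft(): [12, 34]
pushright(11): [12, 34, 11]
popright(): [12, 34]

Answer: 12 34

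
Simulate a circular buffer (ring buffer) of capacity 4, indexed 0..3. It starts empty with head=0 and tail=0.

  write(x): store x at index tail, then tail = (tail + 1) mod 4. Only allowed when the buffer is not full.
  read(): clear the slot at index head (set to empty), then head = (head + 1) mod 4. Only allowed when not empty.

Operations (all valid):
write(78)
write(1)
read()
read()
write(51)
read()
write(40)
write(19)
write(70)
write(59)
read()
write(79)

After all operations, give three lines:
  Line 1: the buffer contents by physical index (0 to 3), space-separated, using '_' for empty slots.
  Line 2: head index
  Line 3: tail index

write(78): buf=[78 _ _ _], head=0, tail=1, size=1
write(1): buf=[78 1 _ _], head=0, tail=2, size=2
read(): buf=[_ 1 _ _], head=1, tail=2, size=1
read(): buf=[_ _ _ _], head=2, tail=2, size=0
write(51): buf=[_ _ 51 _], head=2, tail=3, size=1
read(): buf=[_ _ _ _], head=3, tail=3, size=0
write(40): buf=[_ _ _ 40], head=3, tail=0, size=1
write(19): buf=[19 _ _ 40], head=3, tail=1, size=2
write(70): buf=[19 70 _ 40], head=3, tail=2, size=3
write(59): buf=[19 70 59 40], head=3, tail=3, size=4
read(): buf=[19 70 59 _], head=0, tail=3, size=3
write(79): buf=[19 70 59 79], head=0, tail=0, size=4

Answer: 19 70 59 79
0
0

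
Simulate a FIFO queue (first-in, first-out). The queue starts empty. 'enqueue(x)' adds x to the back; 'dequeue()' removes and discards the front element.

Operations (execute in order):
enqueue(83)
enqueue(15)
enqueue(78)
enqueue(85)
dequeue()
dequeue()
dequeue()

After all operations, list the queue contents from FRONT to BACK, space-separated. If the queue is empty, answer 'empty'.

Answer: 85

Derivation:
enqueue(83): [83]
enqueue(15): [83, 15]
enqueue(78): [83, 15, 78]
enqueue(85): [83, 15, 78, 85]
dequeue(): [15, 78, 85]
dequeue(): [78, 85]
dequeue(): [85]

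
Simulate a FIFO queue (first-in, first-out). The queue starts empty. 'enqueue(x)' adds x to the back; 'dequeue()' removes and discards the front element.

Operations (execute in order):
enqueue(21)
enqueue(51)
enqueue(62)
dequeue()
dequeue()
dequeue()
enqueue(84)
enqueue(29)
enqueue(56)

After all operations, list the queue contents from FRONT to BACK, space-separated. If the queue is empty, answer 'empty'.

Answer: 84 29 56

Derivation:
enqueue(21): [21]
enqueue(51): [21, 51]
enqueue(62): [21, 51, 62]
dequeue(): [51, 62]
dequeue(): [62]
dequeue(): []
enqueue(84): [84]
enqueue(29): [84, 29]
enqueue(56): [84, 29, 56]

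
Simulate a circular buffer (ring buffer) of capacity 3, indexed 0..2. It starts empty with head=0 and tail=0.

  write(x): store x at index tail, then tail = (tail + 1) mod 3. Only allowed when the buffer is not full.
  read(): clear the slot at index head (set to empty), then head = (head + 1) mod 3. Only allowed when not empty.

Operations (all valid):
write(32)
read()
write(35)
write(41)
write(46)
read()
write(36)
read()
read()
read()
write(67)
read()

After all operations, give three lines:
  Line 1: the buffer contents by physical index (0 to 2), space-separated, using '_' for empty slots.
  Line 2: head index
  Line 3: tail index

Answer: _ _ _
0
0

Derivation:
write(32): buf=[32 _ _], head=0, tail=1, size=1
read(): buf=[_ _ _], head=1, tail=1, size=0
write(35): buf=[_ 35 _], head=1, tail=2, size=1
write(41): buf=[_ 35 41], head=1, tail=0, size=2
write(46): buf=[46 35 41], head=1, tail=1, size=3
read(): buf=[46 _ 41], head=2, tail=1, size=2
write(36): buf=[46 36 41], head=2, tail=2, size=3
read(): buf=[46 36 _], head=0, tail=2, size=2
read(): buf=[_ 36 _], head=1, tail=2, size=1
read(): buf=[_ _ _], head=2, tail=2, size=0
write(67): buf=[_ _ 67], head=2, tail=0, size=1
read(): buf=[_ _ _], head=0, tail=0, size=0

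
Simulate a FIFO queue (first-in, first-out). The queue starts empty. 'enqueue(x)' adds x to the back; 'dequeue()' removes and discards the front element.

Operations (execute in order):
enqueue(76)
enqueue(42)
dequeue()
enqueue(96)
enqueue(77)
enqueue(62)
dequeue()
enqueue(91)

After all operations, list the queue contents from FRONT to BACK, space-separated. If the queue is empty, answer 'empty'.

Answer: 96 77 62 91

Derivation:
enqueue(76): [76]
enqueue(42): [76, 42]
dequeue(): [42]
enqueue(96): [42, 96]
enqueue(77): [42, 96, 77]
enqueue(62): [42, 96, 77, 62]
dequeue(): [96, 77, 62]
enqueue(91): [96, 77, 62, 91]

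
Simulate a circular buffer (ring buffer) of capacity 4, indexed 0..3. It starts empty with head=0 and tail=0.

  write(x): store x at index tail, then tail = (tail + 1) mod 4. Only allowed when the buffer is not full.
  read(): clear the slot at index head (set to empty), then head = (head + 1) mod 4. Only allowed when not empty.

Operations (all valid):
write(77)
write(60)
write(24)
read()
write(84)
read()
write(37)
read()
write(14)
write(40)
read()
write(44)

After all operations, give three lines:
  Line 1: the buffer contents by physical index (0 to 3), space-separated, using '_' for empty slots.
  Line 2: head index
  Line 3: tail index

Answer: 37 14 40 44
0
0

Derivation:
write(77): buf=[77 _ _ _], head=0, tail=1, size=1
write(60): buf=[77 60 _ _], head=0, tail=2, size=2
write(24): buf=[77 60 24 _], head=0, tail=3, size=3
read(): buf=[_ 60 24 _], head=1, tail=3, size=2
write(84): buf=[_ 60 24 84], head=1, tail=0, size=3
read(): buf=[_ _ 24 84], head=2, tail=0, size=2
write(37): buf=[37 _ 24 84], head=2, tail=1, size=3
read(): buf=[37 _ _ 84], head=3, tail=1, size=2
write(14): buf=[37 14 _ 84], head=3, tail=2, size=3
write(40): buf=[37 14 40 84], head=3, tail=3, size=4
read(): buf=[37 14 40 _], head=0, tail=3, size=3
write(44): buf=[37 14 40 44], head=0, tail=0, size=4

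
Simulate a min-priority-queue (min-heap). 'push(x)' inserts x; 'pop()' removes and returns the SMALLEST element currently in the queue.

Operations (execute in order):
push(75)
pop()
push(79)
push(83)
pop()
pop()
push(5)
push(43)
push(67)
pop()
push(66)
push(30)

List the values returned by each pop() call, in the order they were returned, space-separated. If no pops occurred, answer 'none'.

push(75): heap contents = [75]
pop() → 75: heap contents = []
push(79): heap contents = [79]
push(83): heap contents = [79, 83]
pop() → 79: heap contents = [83]
pop() → 83: heap contents = []
push(5): heap contents = [5]
push(43): heap contents = [5, 43]
push(67): heap contents = [5, 43, 67]
pop() → 5: heap contents = [43, 67]
push(66): heap contents = [43, 66, 67]
push(30): heap contents = [30, 43, 66, 67]

Answer: 75 79 83 5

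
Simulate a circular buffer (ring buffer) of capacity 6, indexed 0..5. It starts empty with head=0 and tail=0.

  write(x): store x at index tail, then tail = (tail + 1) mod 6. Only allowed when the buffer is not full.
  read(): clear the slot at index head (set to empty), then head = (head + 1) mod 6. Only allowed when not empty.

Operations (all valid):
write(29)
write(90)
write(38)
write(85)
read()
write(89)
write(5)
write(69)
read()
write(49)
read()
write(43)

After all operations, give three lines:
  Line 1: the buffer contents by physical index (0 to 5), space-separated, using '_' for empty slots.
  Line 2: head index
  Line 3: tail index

write(29): buf=[29 _ _ _ _ _], head=0, tail=1, size=1
write(90): buf=[29 90 _ _ _ _], head=0, tail=2, size=2
write(38): buf=[29 90 38 _ _ _], head=0, tail=3, size=3
write(85): buf=[29 90 38 85 _ _], head=0, tail=4, size=4
read(): buf=[_ 90 38 85 _ _], head=1, tail=4, size=3
write(89): buf=[_ 90 38 85 89 _], head=1, tail=5, size=4
write(5): buf=[_ 90 38 85 89 5], head=1, tail=0, size=5
write(69): buf=[69 90 38 85 89 5], head=1, tail=1, size=6
read(): buf=[69 _ 38 85 89 5], head=2, tail=1, size=5
write(49): buf=[69 49 38 85 89 5], head=2, tail=2, size=6
read(): buf=[69 49 _ 85 89 5], head=3, tail=2, size=5
write(43): buf=[69 49 43 85 89 5], head=3, tail=3, size=6

Answer: 69 49 43 85 89 5
3
3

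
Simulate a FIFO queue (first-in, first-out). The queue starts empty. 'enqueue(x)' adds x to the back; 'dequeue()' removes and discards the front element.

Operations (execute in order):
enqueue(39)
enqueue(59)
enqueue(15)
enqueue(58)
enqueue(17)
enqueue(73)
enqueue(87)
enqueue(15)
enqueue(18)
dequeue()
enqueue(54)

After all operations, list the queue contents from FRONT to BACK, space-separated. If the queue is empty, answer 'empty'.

Answer: 59 15 58 17 73 87 15 18 54

Derivation:
enqueue(39): [39]
enqueue(59): [39, 59]
enqueue(15): [39, 59, 15]
enqueue(58): [39, 59, 15, 58]
enqueue(17): [39, 59, 15, 58, 17]
enqueue(73): [39, 59, 15, 58, 17, 73]
enqueue(87): [39, 59, 15, 58, 17, 73, 87]
enqueue(15): [39, 59, 15, 58, 17, 73, 87, 15]
enqueue(18): [39, 59, 15, 58, 17, 73, 87, 15, 18]
dequeue(): [59, 15, 58, 17, 73, 87, 15, 18]
enqueue(54): [59, 15, 58, 17, 73, 87, 15, 18, 54]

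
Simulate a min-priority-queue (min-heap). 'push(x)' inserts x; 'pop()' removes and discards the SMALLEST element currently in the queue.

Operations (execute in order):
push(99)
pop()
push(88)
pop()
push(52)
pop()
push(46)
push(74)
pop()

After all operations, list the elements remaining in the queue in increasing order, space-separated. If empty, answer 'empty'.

push(99): heap contents = [99]
pop() → 99: heap contents = []
push(88): heap contents = [88]
pop() → 88: heap contents = []
push(52): heap contents = [52]
pop() → 52: heap contents = []
push(46): heap contents = [46]
push(74): heap contents = [46, 74]
pop() → 46: heap contents = [74]

Answer: 74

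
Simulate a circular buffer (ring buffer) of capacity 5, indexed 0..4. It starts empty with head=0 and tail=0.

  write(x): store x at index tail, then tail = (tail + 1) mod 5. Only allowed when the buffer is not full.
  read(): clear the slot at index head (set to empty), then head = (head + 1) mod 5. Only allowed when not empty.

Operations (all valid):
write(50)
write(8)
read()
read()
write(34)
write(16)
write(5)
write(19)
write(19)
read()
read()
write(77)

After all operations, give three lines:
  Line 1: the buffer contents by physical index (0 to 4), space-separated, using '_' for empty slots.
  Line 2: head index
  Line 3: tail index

write(50): buf=[50 _ _ _ _], head=0, tail=1, size=1
write(8): buf=[50 8 _ _ _], head=0, tail=2, size=2
read(): buf=[_ 8 _ _ _], head=1, tail=2, size=1
read(): buf=[_ _ _ _ _], head=2, tail=2, size=0
write(34): buf=[_ _ 34 _ _], head=2, tail=3, size=1
write(16): buf=[_ _ 34 16 _], head=2, tail=4, size=2
write(5): buf=[_ _ 34 16 5], head=2, tail=0, size=3
write(19): buf=[19 _ 34 16 5], head=2, tail=1, size=4
write(19): buf=[19 19 34 16 5], head=2, tail=2, size=5
read(): buf=[19 19 _ 16 5], head=3, tail=2, size=4
read(): buf=[19 19 _ _ 5], head=4, tail=2, size=3
write(77): buf=[19 19 77 _ 5], head=4, tail=3, size=4

Answer: 19 19 77 _ 5
4
3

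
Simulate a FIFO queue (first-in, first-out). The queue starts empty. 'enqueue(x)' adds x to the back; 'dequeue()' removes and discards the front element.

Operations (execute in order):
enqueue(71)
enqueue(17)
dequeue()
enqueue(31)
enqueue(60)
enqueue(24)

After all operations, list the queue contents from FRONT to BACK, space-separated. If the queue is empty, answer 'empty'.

enqueue(71): [71]
enqueue(17): [71, 17]
dequeue(): [17]
enqueue(31): [17, 31]
enqueue(60): [17, 31, 60]
enqueue(24): [17, 31, 60, 24]

Answer: 17 31 60 24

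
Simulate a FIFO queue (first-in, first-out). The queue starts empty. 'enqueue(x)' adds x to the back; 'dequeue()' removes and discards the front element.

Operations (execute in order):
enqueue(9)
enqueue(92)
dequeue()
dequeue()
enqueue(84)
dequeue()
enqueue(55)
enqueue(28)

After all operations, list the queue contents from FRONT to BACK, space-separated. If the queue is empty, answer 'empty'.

Answer: 55 28

Derivation:
enqueue(9): [9]
enqueue(92): [9, 92]
dequeue(): [92]
dequeue(): []
enqueue(84): [84]
dequeue(): []
enqueue(55): [55]
enqueue(28): [55, 28]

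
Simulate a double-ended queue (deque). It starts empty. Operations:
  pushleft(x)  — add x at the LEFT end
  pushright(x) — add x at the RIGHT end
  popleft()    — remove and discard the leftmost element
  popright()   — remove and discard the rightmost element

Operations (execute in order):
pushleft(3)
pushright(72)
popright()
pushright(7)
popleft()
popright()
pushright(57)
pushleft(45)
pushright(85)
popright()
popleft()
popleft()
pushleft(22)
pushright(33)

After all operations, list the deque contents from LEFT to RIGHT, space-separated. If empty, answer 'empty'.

pushleft(3): [3]
pushright(72): [3, 72]
popright(): [3]
pushright(7): [3, 7]
popleft(): [7]
popright(): []
pushright(57): [57]
pushleft(45): [45, 57]
pushright(85): [45, 57, 85]
popright(): [45, 57]
popleft(): [57]
popleft(): []
pushleft(22): [22]
pushright(33): [22, 33]

Answer: 22 33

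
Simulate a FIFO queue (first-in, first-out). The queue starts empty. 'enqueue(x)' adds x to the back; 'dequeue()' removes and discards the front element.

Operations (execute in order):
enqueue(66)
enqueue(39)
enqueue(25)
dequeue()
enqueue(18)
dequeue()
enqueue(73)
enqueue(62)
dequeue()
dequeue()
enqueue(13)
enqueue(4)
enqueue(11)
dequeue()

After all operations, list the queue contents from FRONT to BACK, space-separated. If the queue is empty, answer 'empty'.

enqueue(66): [66]
enqueue(39): [66, 39]
enqueue(25): [66, 39, 25]
dequeue(): [39, 25]
enqueue(18): [39, 25, 18]
dequeue(): [25, 18]
enqueue(73): [25, 18, 73]
enqueue(62): [25, 18, 73, 62]
dequeue(): [18, 73, 62]
dequeue(): [73, 62]
enqueue(13): [73, 62, 13]
enqueue(4): [73, 62, 13, 4]
enqueue(11): [73, 62, 13, 4, 11]
dequeue(): [62, 13, 4, 11]

Answer: 62 13 4 11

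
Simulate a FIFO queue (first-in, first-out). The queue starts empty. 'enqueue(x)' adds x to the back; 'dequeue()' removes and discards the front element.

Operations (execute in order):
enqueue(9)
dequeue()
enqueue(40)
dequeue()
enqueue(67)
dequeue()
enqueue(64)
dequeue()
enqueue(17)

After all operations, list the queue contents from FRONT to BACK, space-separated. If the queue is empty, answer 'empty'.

Answer: 17

Derivation:
enqueue(9): [9]
dequeue(): []
enqueue(40): [40]
dequeue(): []
enqueue(67): [67]
dequeue(): []
enqueue(64): [64]
dequeue(): []
enqueue(17): [17]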